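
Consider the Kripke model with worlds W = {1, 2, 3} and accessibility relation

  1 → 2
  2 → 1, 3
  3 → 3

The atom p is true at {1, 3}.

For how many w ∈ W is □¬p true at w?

1

1: successors {2}; ¬p there: 2:T. ✓
2: successors {1, 3}; ¬p there: 1:F, 3:F. ✗
3: successors {3}; ¬p there: 3:F. ✗
Satisfying worlds: {1}.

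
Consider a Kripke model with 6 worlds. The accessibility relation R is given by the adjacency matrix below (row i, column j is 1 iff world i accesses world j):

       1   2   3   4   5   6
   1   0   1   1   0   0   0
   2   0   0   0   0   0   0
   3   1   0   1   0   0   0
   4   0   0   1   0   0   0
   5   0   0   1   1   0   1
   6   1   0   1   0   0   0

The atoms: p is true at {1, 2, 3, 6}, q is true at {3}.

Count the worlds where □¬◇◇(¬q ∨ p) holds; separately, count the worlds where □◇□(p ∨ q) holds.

For □¬◇◇(¬q ∨ p):
1: successors {2, 3}; ¬◇◇(¬q ∨ p) there: 2:T, 3:F. ✗
2: no successors, so □¬◇◇(¬q ∨ p) holds vacuously. ✓
3: successors {1, 3}; ¬◇◇(¬q ∨ p) there: 1:F, 3:F. ✗
4: successors {3}; ¬◇◇(¬q ∨ p) there: 3:F. ✗
5: successors {3, 4, 6}; ¬◇◇(¬q ∨ p) there: 3:F, 4:F, 6:F. ✗
6: successors {1, 3}; ¬◇◇(¬q ∨ p) there: 1:F, 3:F. ✗
— 1 world.
For □◇□(p ∨ q):
1: successors {2, 3}; ◇□(p ∨ q) there: 2:F, 3:T. ✗
2: no successors, so □◇□(p ∨ q) holds vacuously. ✓
3: successors {1, 3}; ◇□(p ∨ q) there: 1:T, 3:T. ✓
4: successors {3}; ◇□(p ∨ q) there: 3:T. ✓
5: successors {3, 4, 6}; ◇□(p ∨ q) there: 3:T, 4:T, 6:T. ✓
6: successors {1, 3}; ◇□(p ∨ q) there: 1:T, 3:T. ✓
— 5 worlds.

1 and 5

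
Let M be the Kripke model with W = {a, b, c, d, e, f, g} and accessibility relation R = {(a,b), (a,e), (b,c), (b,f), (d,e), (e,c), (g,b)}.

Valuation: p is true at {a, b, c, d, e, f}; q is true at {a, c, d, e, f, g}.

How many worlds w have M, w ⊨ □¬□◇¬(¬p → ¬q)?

a: successors {b, e}; ¬□◇¬(¬p → ¬q) there: b:T, e:T. ✓
b: successors {c, f}; ¬□◇¬(¬p → ¬q) there: c:F, f:F. ✗
c: no successors, so □¬□◇¬(¬p → ¬q) holds vacuously. ✓
d: successors {e}; ¬□◇¬(¬p → ¬q) there: e:T. ✓
e: successors {c}; ¬□◇¬(¬p → ¬q) there: c:F. ✗
f: no successors, so □¬□◇¬(¬p → ¬q) holds vacuously. ✓
g: successors {b}; ¬□◇¬(¬p → ¬q) there: b:T. ✓
Satisfying worlds: {a, c, d, f, g}.

5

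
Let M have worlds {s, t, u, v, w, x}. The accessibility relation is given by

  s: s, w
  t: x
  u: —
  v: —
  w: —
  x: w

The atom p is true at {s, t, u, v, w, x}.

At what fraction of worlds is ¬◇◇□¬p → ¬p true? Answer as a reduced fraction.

1/3

s: ¬◇◇□¬p is F, ¬p is F. ✓
t: ¬◇◇□¬p is F, ¬p is F. ✓
u: ¬◇◇□¬p is T, ¬p is F. ✗
v: ¬◇◇□¬p is T, ¬p is F. ✗
w: ¬◇◇□¬p is T, ¬p is F. ✗
x: ¬◇◇□¬p is T, ¬p is F. ✗
That's 2 of 6 worlds, so 2/6 = 1/3.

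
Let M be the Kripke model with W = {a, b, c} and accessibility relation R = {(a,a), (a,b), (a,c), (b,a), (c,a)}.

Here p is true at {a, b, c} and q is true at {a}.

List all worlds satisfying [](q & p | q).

a: successors {a, b, c}; q & p | q there: a:T, b:F, c:F. ✗
b: successors {a}; q & p | q there: a:T. ✓
c: successors {a}; q & p | q there: a:T. ✓

{b, c}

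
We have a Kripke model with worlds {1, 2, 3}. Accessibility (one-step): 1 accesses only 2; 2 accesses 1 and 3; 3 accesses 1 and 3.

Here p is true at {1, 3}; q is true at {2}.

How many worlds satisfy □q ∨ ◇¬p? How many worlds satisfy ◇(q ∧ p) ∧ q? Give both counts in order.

1 and 0

For □q ∨ ◇¬p:
1: □q is T, ◇¬p is T. ✓
2: □q is F, ◇¬p is F. ✗
3: □q is F, ◇¬p is F. ✗
— 1 world.
For ◇(q ∧ p) ∧ q:
1: ◇(q ∧ p) is F, q is F. ✗
2: ◇(q ∧ p) is F, q is T. ✗
3: ◇(q ∧ p) is F, q is F. ✗
— 0 worlds.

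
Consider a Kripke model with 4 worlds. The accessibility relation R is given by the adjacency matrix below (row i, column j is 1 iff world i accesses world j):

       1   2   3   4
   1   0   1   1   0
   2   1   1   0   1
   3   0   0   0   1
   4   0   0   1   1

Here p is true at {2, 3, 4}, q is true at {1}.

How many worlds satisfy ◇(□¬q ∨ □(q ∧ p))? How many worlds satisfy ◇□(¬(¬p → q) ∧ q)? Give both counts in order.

For ◇(□¬q ∨ □(q ∧ p)):
1: successors {2, 3}; □¬q ∨ □(q ∧ p) there: 2:F, 3:T. ✓
2: successors {1, 2, 4}; □¬q ∨ □(q ∧ p) there: 1:T, 2:F, 4:T. ✓
3: successors {4}; □¬q ∨ □(q ∧ p) there: 4:T. ✓
4: successors {3, 4}; □¬q ∨ □(q ∧ p) there: 3:T, 4:T. ✓
— 4 worlds.
For ◇□(¬(¬p → q) ∧ q):
1: successors {2, 3}; □(¬(¬p → q) ∧ q) there: 2:F, 3:F. ✗
2: successors {1, 2, 4}; □(¬(¬p → q) ∧ q) there: 1:F, 2:F, 4:F. ✗
3: successors {4}; □(¬(¬p → q) ∧ q) there: 4:F. ✗
4: successors {3, 4}; □(¬(¬p → q) ∧ q) there: 3:F, 4:F. ✗
— 0 worlds.

4 and 0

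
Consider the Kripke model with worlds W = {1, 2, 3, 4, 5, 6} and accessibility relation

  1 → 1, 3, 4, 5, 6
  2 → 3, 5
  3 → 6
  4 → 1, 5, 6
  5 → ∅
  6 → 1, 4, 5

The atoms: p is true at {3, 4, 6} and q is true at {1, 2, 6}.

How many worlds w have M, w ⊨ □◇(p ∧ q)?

1: successors {1, 3, 4, 5, 6}; ◇(p ∧ q) there: 1:T, 3:T, 4:T, 5:F, 6:F. ✗
2: successors {3, 5}; ◇(p ∧ q) there: 3:T, 5:F. ✗
3: successors {6}; ◇(p ∧ q) there: 6:F. ✗
4: successors {1, 5, 6}; ◇(p ∧ q) there: 1:T, 5:F, 6:F. ✗
5: no successors, so □◇(p ∧ q) holds vacuously. ✓
6: successors {1, 4, 5}; ◇(p ∧ q) there: 1:T, 4:T, 5:F. ✗
Satisfying worlds: {5}.

1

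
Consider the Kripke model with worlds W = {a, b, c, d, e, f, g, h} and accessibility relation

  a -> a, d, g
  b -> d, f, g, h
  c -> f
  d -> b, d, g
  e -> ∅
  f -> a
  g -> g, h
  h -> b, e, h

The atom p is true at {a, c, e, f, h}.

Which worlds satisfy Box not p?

{d, e}

a: successors {a, d, g}; not p there: a:F, d:T, g:T. ✗
b: successors {d, f, g, h}; not p there: d:T, f:F, g:T, h:F. ✗
c: successors {f}; not p there: f:F. ✗
d: successors {b, d, g}; not p there: b:T, d:T, g:T. ✓
e: no successors, so Box not p holds vacuously. ✓
f: successors {a}; not p there: a:F. ✗
g: successors {g, h}; not p there: g:T, h:F. ✗
h: successors {b, e, h}; not p there: b:T, e:F, h:F. ✗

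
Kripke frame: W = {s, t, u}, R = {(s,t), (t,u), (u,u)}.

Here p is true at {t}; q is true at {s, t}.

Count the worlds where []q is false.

s: successors {t}; q there: t:T. ✓
t: successors {u}; q there: u:F. ✗
u: successors {u}; q there: u:F. ✗
Satisfying worlds: {s}.
So []q fails at the other 2 worlds.

2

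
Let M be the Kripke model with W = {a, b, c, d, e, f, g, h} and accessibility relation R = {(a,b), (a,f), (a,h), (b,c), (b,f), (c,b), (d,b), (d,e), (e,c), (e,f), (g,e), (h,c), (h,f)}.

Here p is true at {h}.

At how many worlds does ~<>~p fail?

7

a: <>~p is T. ✗
b: <>~p is T. ✗
c: <>~p is T. ✗
d: <>~p is T. ✗
e: <>~p is T. ✗
f: <>~p is F. ✓
g: <>~p is T. ✗
h: <>~p is T. ✗
Satisfying worlds: {f}.
So ~<>~p fails at the other 7 worlds.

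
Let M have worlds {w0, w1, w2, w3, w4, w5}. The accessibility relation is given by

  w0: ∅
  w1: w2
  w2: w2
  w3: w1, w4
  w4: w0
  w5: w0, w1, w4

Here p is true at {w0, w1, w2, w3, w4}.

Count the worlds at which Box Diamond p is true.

4

w0: no successors, so Box Diamond p holds vacuously. ✓
w1: successors {w2}; Diamond p there: w2:T. ✓
w2: successors {w2}; Diamond p there: w2:T. ✓
w3: successors {w1, w4}; Diamond p there: w1:T, w4:T. ✓
w4: successors {w0}; Diamond p there: w0:F. ✗
w5: successors {w0, w1, w4}; Diamond p there: w0:F, w1:T, w4:T. ✗
Satisfying worlds: {w0, w1, w2, w3}.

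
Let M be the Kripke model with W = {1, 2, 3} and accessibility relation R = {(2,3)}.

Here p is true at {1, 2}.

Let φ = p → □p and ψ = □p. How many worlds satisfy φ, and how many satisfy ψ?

2 and 2

For p → □p:
1: p is T, □p is T. ✓
2: p is T, □p is F. ✗
3: p is F, □p is T. ✓
— 2 worlds.
For □p:
1: no successors, so □p holds vacuously. ✓
2: successors {3}; p there: 3:F. ✗
3: no successors, so □p holds vacuously. ✓
— 2 worlds.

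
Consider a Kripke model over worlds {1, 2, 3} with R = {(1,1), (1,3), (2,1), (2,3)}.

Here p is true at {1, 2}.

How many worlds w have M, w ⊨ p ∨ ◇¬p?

2

1: p is T, ◇¬p is T. ✓
2: p is T, ◇¬p is T. ✓
3: p is F, ◇¬p is F. ✗
Satisfying worlds: {1, 2}.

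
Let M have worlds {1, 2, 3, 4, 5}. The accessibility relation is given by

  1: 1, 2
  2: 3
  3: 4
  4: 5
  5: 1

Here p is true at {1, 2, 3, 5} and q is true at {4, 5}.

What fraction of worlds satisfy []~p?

1/5

1: successors {1, 2}; ~p there: 1:F, 2:F. ✗
2: successors {3}; ~p there: 3:F. ✗
3: successors {4}; ~p there: 4:T. ✓
4: successors {5}; ~p there: 5:F. ✗
5: successors {1}; ~p there: 1:F. ✗
That's 1 of 5 worlds, so 1/5.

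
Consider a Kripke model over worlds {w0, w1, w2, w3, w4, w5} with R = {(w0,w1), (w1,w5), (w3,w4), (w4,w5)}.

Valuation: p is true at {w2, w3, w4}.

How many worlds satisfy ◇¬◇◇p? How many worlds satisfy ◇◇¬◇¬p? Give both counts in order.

For ◇¬◇◇p:
w0: successors {w1}; ¬◇◇p there: w1:T. ✓
w1: successors {w5}; ¬◇◇p there: w5:T. ✓
w2: no successors, so ◇¬◇◇p fails. ✗
w3: successors {w4}; ¬◇◇p there: w4:T. ✓
w4: successors {w5}; ¬◇◇p there: w5:T. ✓
w5: no successors, so ◇¬◇◇p fails. ✗
— 4 worlds.
For ◇◇¬◇¬p:
w0: successors {w1}; ◇¬◇¬p there: w1:T. ✓
w1: successors {w5}; ◇¬◇¬p there: w5:F. ✗
w2: no successors, so ◇◇¬◇¬p fails. ✗
w3: successors {w4}; ◇¬◇¬p there: w4:T. ✓
w4: successors {w5}; ◇¬◇¬p there: w5:F. ✗
w5: no successors, so ◇◇¬◇¬p fails. ✗
— 2 worlds.

4 and 2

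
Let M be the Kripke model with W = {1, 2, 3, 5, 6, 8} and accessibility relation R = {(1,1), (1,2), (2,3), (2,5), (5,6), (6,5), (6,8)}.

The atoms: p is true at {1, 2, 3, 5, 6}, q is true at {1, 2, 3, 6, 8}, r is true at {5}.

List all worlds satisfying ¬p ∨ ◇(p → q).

1: ¬p is F, ◇(p → q) is T. ✓
2: ¬p is F, ◇(p → q) is T. ✓
3: ¬p is F, ◇(p → q) is F. ✗
5: ¬p is F, ◇(p → q) is T. ✓
6: ¬p is F, ◇(p → q) is T. ✓
8: ¬p is T, ◇(p → q) is F. ✓

{1, 2, 5, 6, 8}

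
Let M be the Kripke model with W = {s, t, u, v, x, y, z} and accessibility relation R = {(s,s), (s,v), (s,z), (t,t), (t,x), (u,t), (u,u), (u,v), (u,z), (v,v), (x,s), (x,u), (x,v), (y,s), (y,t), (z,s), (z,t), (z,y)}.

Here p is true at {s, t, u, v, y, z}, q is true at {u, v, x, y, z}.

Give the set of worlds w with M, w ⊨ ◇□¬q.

s: successors {s, v, z}; □¬q there: s:F, v:F, z:F. ✗
t: successors {t, x}; □¬q there: t:F, x:F. ✗
u: successors {t, u, v, z}; □¬q there: t:F, u:F, v:F, z:F. ✗
v: successors {v}; □¬q there: v:F. ✗
x: successors {s, u, v}; □¬q there: s:F, u:F, v:F. ✗
y: successors {s, t}; □¬q there: s:F, t:F. ✗
z: successors {s, t, y}; □¬q there: s:F, t:F, y:T. ✓

{z}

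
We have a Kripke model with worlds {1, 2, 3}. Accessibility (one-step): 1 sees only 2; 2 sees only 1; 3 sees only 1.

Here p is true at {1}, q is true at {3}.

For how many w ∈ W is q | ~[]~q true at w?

1: q is F, ~[]~q is F. ✗
2: q is F, ~[]~q is F. ✗
3: q is T, ~[]~q is F. ✓
Satisfying worlds: {3}.

1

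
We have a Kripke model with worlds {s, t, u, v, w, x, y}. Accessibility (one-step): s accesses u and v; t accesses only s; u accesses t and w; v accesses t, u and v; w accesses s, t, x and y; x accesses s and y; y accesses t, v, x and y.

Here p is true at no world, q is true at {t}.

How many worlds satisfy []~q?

s: successors {u, v}; ~q there: u:T, v:T. ✓
t: successors {s}; ~q there: s:T. ✓
u: successors {t, w}; ~q there: t:F, w:T. ✗
v: successors {t, u, v}; ~q there: t:F, u:T, v:T. ✗
w: successors {s, t, x, y}; ~q there: s:T, t:F, x:T, y:T. ✗
x: successors {s, y}; ~q there: s:T, y:T. ✓
y: successors {t, v, x, y}; ~q there: t:F, v:T, x:T, y:T. ✗
Satisfying worlds: {s, t, x}.

3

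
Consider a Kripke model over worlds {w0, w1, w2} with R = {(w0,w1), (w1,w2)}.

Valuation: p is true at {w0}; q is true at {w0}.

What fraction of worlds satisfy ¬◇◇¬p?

w0: ◇◇¬p is T. ✗
w1: ◇◇¬p is F. ✓
w2: ◇◇¬p is F. ✓
That's 2 of 3 worlds, so 2/3.

2/3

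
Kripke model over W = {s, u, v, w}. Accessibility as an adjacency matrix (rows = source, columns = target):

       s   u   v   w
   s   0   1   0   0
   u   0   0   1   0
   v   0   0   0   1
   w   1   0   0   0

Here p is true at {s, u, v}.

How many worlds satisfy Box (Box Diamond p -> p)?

3

s: successors {u}; Box Diamond p -> p there: u:T. ✓
u: successors {v}; Box Diamond p -> p there: v:T. ✓
v: successors {w}; Box Diamond p -> p there: w:F. ✗
w: successors {s}; Box Diamond p -> p there: s:T. ✓
Satisfying worlds: {s, u, w}.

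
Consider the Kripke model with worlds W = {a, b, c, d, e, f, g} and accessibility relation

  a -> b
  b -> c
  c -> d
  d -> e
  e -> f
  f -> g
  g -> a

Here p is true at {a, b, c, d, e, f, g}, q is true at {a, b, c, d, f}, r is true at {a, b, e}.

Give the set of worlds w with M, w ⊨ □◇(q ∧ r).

a: successors {b}; ◇(q ∧ r) there: b:F. ✗
b: successors {c}; ◇(q ∧ r) there: c:F. ✗
c: successors {d}; ◇(q ∧ r) there: d:F. ✗
d: successors {e}; ◇(q ∧ r) there: e:F. ✗
e: successors {f}; ◇(q ∧ r) there: f:F. ✗
f: successors {g}; ◇(q ∧ r) there: g:T. ✓
g: successors {a}; ◇(q ∧ r) there: a:T. ✓

{f, g}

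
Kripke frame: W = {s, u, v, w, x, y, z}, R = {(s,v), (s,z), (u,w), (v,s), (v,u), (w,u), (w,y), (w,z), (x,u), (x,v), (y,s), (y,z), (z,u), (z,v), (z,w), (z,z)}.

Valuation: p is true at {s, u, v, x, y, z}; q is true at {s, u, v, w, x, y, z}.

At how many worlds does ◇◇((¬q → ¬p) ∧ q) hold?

s: successors {v, z}; ◇((¬q → ¬p) ∧ q) there: v:T, z:T. ✓
u: successors {w}; ◇((¬q → ¬p) ∧ q) there: w:T. ✓
v: successors {s, u}; ◇((¬q → ¬p) ∧ q) there: s:T, u:T. ✓
w: successors {u, y, z}; ◇((¬q → ¬p) ∧ q) there: u:T, y:T, z:T. ✓
x: successors {u, v}; ◇((¬q → ¬p) ∧ q) there: u:T, v:T. ✓
y: successors {s, z}; ◇((¬q → ¬p) ∧ q) there: s:T, z:T. ✓
z: successors {u, v, w, z}; ◇((¬q → ¬p) ∧ q) there: u:T, v:T, w:T, z:T. ✓
Satisfying worlds: {s, u, v, w, x, y, z}.

7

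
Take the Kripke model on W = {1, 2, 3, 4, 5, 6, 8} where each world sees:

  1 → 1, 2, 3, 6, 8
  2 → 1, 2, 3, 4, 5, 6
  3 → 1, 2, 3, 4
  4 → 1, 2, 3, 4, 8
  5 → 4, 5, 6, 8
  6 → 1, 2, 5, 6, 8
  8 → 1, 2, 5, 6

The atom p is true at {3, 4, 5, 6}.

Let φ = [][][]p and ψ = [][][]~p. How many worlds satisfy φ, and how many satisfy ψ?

0 and 0

For [][][]p:
1: successors {1, 2, 3, 6, 8}; [][]p there: 1:F, 2:F, 3:F, 6:F, 8:F. ✗
2: successors {1, 2, 3, 4, 5, 6}; [][]p there: 1:F, 2:F, 3:F, 4:F, 5:F, 6:F. ✗
3: successors {1, 2, 3, 4}; [][]p there: 1:F, 2:F, 3:F, 4:F. ✗
4: successors {1, 2, 3, 4, 8}; [][]p there: 1:F, 2:F, 3:F, 4:F, 8:F. ✗
5: successors {4, 5, 6, 8}; [][]p there: 4:F, 5:F, 6:F, 8:F. ✗
6: successors {1, 2, 5, 6, 8}; [][]p there: 1:F, 2:F, 5:F, 6:F, 8:F. ✗
8: successors {1, 2, 5, 6}; [][]p there: 1:F, 2:F, 5:F, 6:F. ✗
— 0 worlds.
For [][][]~p:
1: successors {1, 2, 3, 6, 8}; [][]~p there: 1:F, 2:F, 3:F, 6:F, 8:F. ✗
2: successors {1, 2, 3, 4, 5, 6}; [][]~p there: 1:F, 2:F, 3:F, 4:F, 5:F, 6:F. ✗
3: successors {1, 2, 3, 4}; [][]~p there: 1:F, 2:F, 3:F, 4:F. ✗
4: successors {1, 2, 3, 4, 8}; [][]~p there: 1:F, 2:F, 3:F, 4:F, 8:F. ✗
5: successors {4, 5, 6, 8}; [][]~p there: 4:F, 5:F, 6:F, 8:F. ✗
6: successors {1, 2, 5, 6, 8}; [][]~p there: 1:F, 2:F, 5:F, 6:F, 8:F. ✗
8: successors {1, 2, 5, 6}; [][]~p there: 1:F, 2:F, 5:F, 6:F. ✗
— 0 worlds.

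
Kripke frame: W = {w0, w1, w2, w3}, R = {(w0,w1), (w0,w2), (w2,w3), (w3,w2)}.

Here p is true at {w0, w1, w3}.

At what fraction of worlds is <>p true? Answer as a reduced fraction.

1/2

w0: successors {w1, w2}; p there: w1:T, w2:F. ✓
w1: no successors, so <>p fails. ✗
w2: successors {w3}; p there: w3:T. ✓
w3: successors {w2}; p there: w2:F. ✗
That's 2 of 4 worlds, so 2/4 = 1/2.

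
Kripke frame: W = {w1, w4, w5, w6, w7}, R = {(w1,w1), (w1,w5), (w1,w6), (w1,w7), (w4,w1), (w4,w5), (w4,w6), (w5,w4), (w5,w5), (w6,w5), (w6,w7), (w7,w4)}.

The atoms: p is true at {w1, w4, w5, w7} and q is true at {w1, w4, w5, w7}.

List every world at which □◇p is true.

{w1, w4, w5, w6, w7}

w1: successors {w1, w5, w6, w7}; ◇p there: w1:T, w5:T, w6:T, w7:T. ✓
w4: successors {w1, w5, w6}; ◇p there: w1:T, w5:T, w6:T. ✓
w5: successors {w4, w5}; ◇p there: w4:T, w5:T. ✓
w6: successors {w5, w7}; ◇p there: w5:T, w7:T. ✓
w7: successors {w4}; ◇p there: w4:T. ✓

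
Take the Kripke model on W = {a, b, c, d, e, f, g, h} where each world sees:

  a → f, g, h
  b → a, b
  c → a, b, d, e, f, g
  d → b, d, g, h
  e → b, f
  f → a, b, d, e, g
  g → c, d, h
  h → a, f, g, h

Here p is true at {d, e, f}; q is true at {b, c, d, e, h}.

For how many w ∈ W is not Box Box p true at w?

a: Box Box p is F. ✓
b: Box Box p is F. ✓
c: Box Box p is F. ✓
d: Box Box p is F. ✓
e: Box Box p is F. ✓
f: Box Box p is F. ✓
g: Box Box p is F. ✓
h: Box Box p is F. ✓
Satisfying worlds: {a, b, c, d, e, f, g, h}.

8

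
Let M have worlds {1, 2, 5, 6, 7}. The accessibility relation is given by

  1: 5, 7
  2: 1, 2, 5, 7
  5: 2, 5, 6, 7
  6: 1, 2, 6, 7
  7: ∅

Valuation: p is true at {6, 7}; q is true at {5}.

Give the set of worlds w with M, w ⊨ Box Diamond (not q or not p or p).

{7}

1: successors {5, 7}; Diamond (not q or not p or p) there: 5:T, 7:F. ✗
2: successors {1, 2, 5, 7}; Diamond (not q or not p or p) there: 1:T, 2:T, 5:T, 7:F. ✗
5: successors {2, 5, 6, 7}; Diamond (not q or not p or p) there: 2:T, 5:T, 6:T, 7:F. ✗
6: successors {1, 2, 6, 7}; Diamond (not q or not p or p) there: 1:T, 2:T, 6:T, 7:F. ✗
7: no successors, so Box Diamond (not q or not p or p) holds vacuously. ✓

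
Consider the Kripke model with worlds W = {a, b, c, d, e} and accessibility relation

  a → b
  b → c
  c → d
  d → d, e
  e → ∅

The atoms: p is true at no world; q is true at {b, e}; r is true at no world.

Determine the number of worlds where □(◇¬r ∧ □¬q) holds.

3

a: successors {b}; ◇¬r ∧ □¬q there: b:T. ✓
b: successors {c}; ◇¬r ∧ □¬q there: c:T. ✓
c: successors {d}; ◇¬r ∧ □¬q there: d:F. ✗
d: successors {d, e}; ◇¬r ∧ □¬q there: d:F, e:F. ✗
e: no successors, so □(◇¬r ∧ □¬q) holds vacuously. ✓
Satisfying worlds: {a, b, e}.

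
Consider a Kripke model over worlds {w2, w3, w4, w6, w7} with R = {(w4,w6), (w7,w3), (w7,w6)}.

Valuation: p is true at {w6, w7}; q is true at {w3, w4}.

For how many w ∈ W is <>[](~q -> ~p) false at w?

3

w2: no successors, so <>[](~q -> ~p) fails. ✗
w3: no successors, so <>[](~q -> ~p) fails. ✗
w4: successors {w6}; [](~q -> ~p) there: w6:T. ✓
w6: no successors, so <>[](~q -> ~p) fails. ✗
w7: successors {w3, w6}; [](~q -> ~p) there: w3:T, w6:T. ✓
Satisfying worlds: {w4, w7}.
So <>[](~q -> ~p) fails at the other 3 worlds.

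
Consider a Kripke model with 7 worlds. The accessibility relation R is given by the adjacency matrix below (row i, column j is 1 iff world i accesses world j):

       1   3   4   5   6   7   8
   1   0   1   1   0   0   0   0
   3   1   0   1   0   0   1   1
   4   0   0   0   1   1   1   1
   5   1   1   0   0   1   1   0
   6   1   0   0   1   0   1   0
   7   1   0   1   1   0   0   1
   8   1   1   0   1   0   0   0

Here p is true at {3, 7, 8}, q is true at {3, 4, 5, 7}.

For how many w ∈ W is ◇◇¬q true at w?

1: successors {3, 4}; ◇¬q there: 3:T, 4:T. ✓
3: successors {1, 4, 7, 8}; ◇¬q there: 1:F, 4:T, 7:T, 8:T. ✓
4: successors {5, 6, 7, 8}; ◇¬q there: 5:T, 6:T, 7:T, 8:T. ✓
5: successors {1, 3, 6, 7}; ◇¬q there: 1:F, 3:T, 6:T, 7:T. ✓
6: successors {1, 5, 7}; ◇¬q there: 1:F, 5:T, 7:T. ✓
7: successors {1, 4, 5, 8}; ◇¬q there: 1:F, 4:T, 5:T, 8:T. ✓
8: successors {1, 3, 5}; ◇¬q there: 1:F, 3:T, 5:T. ✓
Satisfying worlds: {1, 3, 4, 5, 6, 7, 8}.

7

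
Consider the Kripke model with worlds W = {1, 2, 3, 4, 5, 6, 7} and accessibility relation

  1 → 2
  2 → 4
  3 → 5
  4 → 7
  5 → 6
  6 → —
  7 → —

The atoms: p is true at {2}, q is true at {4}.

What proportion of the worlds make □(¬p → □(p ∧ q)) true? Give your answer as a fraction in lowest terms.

5/7

1: successors {2}; ¬p → □(p ∧ q) there: 2:T. ✓
2: successors {4}; ¬p → □(p ∧ q) there: 4:F. ✗
3: successors {5}; ¬p → □(p ∧ q) there: 5:F. ✗
4: successors {7}; ¬p → □(p ∧ q) there: 7:T. ✓
5: successors {6}; ¬p → □(p ∧ q) there: 6:T. ✓
6: no successors, so □(¬p → □(p ∧ q)) holds vacuously. ✓
7: no successors, so □(¬p → □(p ∧ q)) holds vacuously. ✓
That's 5 of 7 worlds, so 5/7.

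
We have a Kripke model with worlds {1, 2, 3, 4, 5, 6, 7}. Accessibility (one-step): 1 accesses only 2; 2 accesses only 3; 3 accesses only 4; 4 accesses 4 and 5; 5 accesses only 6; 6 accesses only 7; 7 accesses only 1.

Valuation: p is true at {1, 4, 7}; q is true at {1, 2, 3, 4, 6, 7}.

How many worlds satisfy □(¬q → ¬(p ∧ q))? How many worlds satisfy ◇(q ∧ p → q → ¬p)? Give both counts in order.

7 and 4

For □(¬q → ¬(p ∧ q)):
1: successors {2}; ¬q → ¬(p ∧ q) there: 2:T. ✓
2: successors {3}; ¬q → ¬(p ∧ q) there: 3:T. ✓
3: successors {4}; ¬q → ¬(p ∧ q) there: 4:T. ✓
4: successors {4, 5}; ¬q → ¬(p ∧ q) there: 4:T, 5:T. ✓
5: successors {6}; ¬q → ¬(p ∧ q) there: 6:T. ✓
6: successors {7}; ¬q → ¬(p ∧ q) there: 7:T. ✓
7: successors {1}; ¬q → ¬(p ∧ q) there: 1:T. ✓
— 7 worlds.
For ◇(q ∧ p → q → ¬p):
1: successors {2}; q ∧ p → q → ¬p there: 2:T. ✓
2: successors {3}; q ∧ p → q → ¬p there: 3:T. ✓
3: successors {4}; q ∧ p → q → ¬p there: 4:F. ✗
4: successors {4, 5}; q ∧ p → q → ¬p there: 4:F, 5:T. ✓
5: successors {6}; q ∧ p → q → ¬p there: 6:T. ✓
6: successors {7}; q ∧ p → q → ¬p there: 7:F. ✗
7: successors {1}; q ∧ p → q → ¬p there: 1:F. ✗
— 4 worlds.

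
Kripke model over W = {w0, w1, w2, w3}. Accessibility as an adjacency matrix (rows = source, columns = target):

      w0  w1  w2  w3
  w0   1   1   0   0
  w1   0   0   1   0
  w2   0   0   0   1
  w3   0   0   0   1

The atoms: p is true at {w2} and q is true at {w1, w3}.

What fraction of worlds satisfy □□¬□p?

3/4

w0: successors {w0, w1}; □¬□p there: w0:F, w1:T. ✗
w1: successors {w2}; □¬□p there: w2:T. ✓
w2: successors {w3}; □¬□p there: w3:T. ✓
w3: successors {w3}; □¬□p there: w3:T. ✓
That's 3 of 4 worlds, so 3/4.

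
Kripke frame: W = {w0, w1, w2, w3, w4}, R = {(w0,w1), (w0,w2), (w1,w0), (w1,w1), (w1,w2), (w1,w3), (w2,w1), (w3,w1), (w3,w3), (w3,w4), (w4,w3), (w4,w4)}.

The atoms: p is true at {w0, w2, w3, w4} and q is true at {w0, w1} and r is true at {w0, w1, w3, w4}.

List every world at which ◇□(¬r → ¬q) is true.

w0: successors {w1, w2}; □(¬r → ¬q) there: w1:T, w2:T. ✓
w1: successors {w0, w1, w2, w3}; □(¬r → ¬q) there: w0:T, w1:T, w2:T, w3:T. ✓
w2: successors {w1}; □(¬r → ¬q) there: w1:T. ✓
w3: successors {w1, w3, w4}; □(¬r → ¬q) there: w1:T, w3:T, w4:T. ✓
w4: successors {w3, w4}; □(¬r → ¬q) there: w3:T, w4:T. ✓

{w0, w1, w2, w3, w4}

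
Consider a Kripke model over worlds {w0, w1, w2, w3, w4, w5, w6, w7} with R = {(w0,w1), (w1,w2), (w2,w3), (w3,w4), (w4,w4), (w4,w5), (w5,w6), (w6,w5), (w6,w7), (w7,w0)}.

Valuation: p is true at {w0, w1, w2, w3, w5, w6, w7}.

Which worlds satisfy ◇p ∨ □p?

{w0, w1, w2, w4, w5, w6, w7}

w0: ◇p is T, □p is T. ✓
w1: ◇p is T, □p is T. ✓
w2: ◇p is T, □p is T. ✓
w3: ◇p is F, □p is F. ✗
w4: ◇p is T, □p is F. ✓
w5: ◇p is T, □p is T. ✓
w6: ◇p is T, □p is T. ✓
w7: ◇p is T, □p is T. ✓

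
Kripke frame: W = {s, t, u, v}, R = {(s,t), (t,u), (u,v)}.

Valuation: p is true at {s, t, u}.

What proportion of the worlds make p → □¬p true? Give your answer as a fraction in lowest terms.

s: p is T, □¬p is F. ✗
t: p is T, □¬p is F. ✗
u: p is T, □¬p is T. ✓
v: p is F, □¬p is T. ✓
That's 2 of 4 worlds, so 2/4 = 1/2.

1/2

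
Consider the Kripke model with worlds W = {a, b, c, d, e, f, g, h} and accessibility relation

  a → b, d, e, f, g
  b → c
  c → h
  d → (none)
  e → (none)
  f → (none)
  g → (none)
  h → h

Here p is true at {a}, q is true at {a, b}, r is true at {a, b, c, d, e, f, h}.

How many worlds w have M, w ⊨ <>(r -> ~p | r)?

4

a: successors {b, d, e, f, g}; r -> ~p | r there: b:T, d:T, e:T, f:T, g:T. ✓
b: successors {c}; r -> ~p | r there: c:T. ✓
c: successors {h}; r -> ~p | r there: h:T. ✓
d: no successors, so <>(r -> ~p | r) fails. ✗
e: no successors, so <>(r -> ~p | r) fails. ✗
f: no successors, so <>(r -> ~p | r) fails. ✗
g: no successors, so <>(r -> ~p | r) fails. ✗
h: successors {h}; r -> ~p | r there: h:T. ✓
Satisfying worlds: {a, b, c, h}.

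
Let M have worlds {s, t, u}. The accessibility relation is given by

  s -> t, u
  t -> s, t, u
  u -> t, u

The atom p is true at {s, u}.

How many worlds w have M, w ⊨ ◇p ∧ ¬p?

1

s: ◇p is T, ¬p is F. ✗
t: ◇p is T, ¬p is T. ✓
u: ◇p is T, ¬p is F. ✗
Satisfying worlds: {t}.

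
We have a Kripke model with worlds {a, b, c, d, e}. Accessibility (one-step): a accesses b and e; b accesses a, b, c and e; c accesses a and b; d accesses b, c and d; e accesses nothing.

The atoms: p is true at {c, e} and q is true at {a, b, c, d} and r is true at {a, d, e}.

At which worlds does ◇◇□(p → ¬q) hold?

a: successors {b, e}; ◇□(p → ¬q) there: b:T, e:F. ✓
b: successors {a, b, c, e}; ◇□(p → ¬q) there: a:T, b:T, c:T, e:F. ✓
c: successors {a, b}; ◇□(p → ¬q) there: a:T, b:T. ✓
d: successors {b, c, d}; ◇□(p → ¬q) there: b:T, c:T, d:T. ✓
e: no successors, so ◇◇□(p → ¬q) fails. ✗

{a, b, c, d}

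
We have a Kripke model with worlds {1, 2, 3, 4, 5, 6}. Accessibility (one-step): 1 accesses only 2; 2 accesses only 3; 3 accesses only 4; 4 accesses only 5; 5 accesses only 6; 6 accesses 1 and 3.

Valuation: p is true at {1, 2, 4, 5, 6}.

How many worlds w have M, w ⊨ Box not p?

1: successors {2}; not p there: 2:F. ✗
2: successors {3}; not p there: 3:T. ✓
3: successors {4}; not p there: 4:F. ✗
4: successors {5}; not p there: 5:F. ✗
5: successors {6}; not p there: 6:F. ✗
6: successors {1, 3}; not p there: 1:F, 3:T. ✗
Satisfying worlds: {2}.

1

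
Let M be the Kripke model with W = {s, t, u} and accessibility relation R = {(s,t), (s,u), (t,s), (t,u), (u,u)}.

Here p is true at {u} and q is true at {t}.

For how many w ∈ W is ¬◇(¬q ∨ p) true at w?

s: ◇(¬q ∨ p) is T. ✗
t: ◇(¬q ∨ p) is T. ✗
u: ◇(¬q ∨ p) is T. ✗
Satisfying worlds: ∅.

0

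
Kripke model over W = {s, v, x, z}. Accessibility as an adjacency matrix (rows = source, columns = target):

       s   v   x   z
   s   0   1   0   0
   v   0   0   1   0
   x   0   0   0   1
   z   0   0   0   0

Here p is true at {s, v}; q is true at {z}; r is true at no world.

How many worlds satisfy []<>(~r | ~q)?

3

s: successors {v}; <>(~r | ~q) there: v:T. ✓
v: successors {x}; <>(~r | ~q) there: x:T. ✓
x: successors {z}; <>(~r | ~q) there: z:F. ✗
z: no successors, so []<>(~r | ~q) holds vacuously. ✓
Satisfying worlds: {s, v, z}.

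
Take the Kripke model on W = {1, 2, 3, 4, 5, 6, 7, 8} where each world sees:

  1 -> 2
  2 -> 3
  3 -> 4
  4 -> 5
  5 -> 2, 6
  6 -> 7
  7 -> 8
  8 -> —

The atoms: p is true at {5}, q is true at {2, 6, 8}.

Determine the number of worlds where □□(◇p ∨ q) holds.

1: successors {2}; □(◇p ∨ q) there: 2:F. ✗
2: successors {3}; □(◇p ∨ q) there: 3:T. ✓
3: successors {4}; □(◇p ∨ q) there: 4:F. ✗
4: successors {5}; □(◇p ∨ q) there: 5:T. ✓
5: successors {2, 6}; □(◇p ∨ q) there: 2:F, 6:F. ✗
6: successors {7}; □(◇p ∨ q) there: 7:T. ✓
7: successors {8}; □(◇p ∨ q) there: 8:T. ✓
8: no successors, so □□(◇p ∨ q) holds vacuously. ✓
Satisfying worlds: {2, 4, 6, 7, 8}.

5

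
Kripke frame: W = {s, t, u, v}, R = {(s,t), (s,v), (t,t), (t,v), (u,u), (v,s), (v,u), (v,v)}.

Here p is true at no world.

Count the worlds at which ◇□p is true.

s: successors {t, v}; □p there: t:F, v:F. ✗
t: successors {t, v}; □p there: t:F, v:F. ✗
u: successors {u}; □p there: u:F. ✗
v: successors {s, u, v}; □p there: s:F, u:F, v:F. ✗
Satisfying worlds: ∅.

0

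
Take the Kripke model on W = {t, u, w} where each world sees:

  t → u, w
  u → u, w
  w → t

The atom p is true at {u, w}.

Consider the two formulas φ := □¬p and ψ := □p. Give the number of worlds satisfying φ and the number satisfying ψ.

For □¬p:
t: successors {u, w}; ¬p there: u:F, w:F. ✗
u: successors {u, w}; ¬p there: u:F, w:F. ✗
w: successors {t}; ¬p there: t:T. ✓
— 1 world.
For □p:
t: successors {u, w}; p there: u:T, w:T. ✓
u: successors {u, w}; p there: u:T, w:T. ✓
w: successors {t}; p there: t:F. ✗
— 2 worlds.

1 and 2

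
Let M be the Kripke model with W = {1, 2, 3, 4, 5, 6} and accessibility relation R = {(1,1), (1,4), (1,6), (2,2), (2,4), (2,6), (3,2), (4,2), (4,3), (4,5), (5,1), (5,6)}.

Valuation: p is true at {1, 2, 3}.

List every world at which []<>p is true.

{3, 4, 6}

1: successors {1, 4, 6}; <>p there: 1:T, 4:T, 6:F. ✗
2: successors {2, 4, 6}; <>p there: 2:T, 4:T, 6:F. ✗
3: successors {2}; <>p there: 2:T. ✓
4: successors {2, 3, 5}; <>p there: 2:T, 3:T, 5:T. ✓
5: successors {1, 6}; <>p there: 1:T, 6:F. ✗
6: no successors, so []<>p holds vacuously. ✓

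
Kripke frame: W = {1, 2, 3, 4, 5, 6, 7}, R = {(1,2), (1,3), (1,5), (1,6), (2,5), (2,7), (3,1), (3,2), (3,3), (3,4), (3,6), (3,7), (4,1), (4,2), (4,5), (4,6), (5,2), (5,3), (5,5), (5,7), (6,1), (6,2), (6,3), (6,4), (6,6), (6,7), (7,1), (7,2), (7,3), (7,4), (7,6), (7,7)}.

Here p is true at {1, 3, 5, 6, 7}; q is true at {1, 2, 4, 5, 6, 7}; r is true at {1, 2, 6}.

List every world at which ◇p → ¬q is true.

{3}

1: ◇p is T, ¬q is F. ✗
2: ◇p is T, ¬q is F. ✗
3: ◇p is T, ¬q is T. ✓
4: ◇p is T, ¬q is F. ✗
5: ◇p is T, ¬q is F. ✗
6: ◇p is T, ¬q is F. ✗
7: ◇p is T, ¬q is F. ✗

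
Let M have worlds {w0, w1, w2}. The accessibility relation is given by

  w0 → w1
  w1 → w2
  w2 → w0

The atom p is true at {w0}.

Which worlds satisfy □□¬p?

{w0, w2}

w0: successors {w1}; □¬p there: w1:T. ✓
w1: successors {w2}; □¬p there: w2:F. ✗
w2: successors {w0}; □¬p there: w0:T. ✓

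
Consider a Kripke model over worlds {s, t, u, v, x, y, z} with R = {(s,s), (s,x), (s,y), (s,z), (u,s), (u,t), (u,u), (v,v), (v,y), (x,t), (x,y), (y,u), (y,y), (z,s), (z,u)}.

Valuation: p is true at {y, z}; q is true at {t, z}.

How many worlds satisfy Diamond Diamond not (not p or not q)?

s: successors {s, x, y, z}; Diamond not (not p or not q) there: s:T, x:F, y:F, z:F. ✓
t: no successors, so Diamond Diamond not (not p or not q) fails. ✗
u: successors {s, t, u}; Diamond not (not p or not q) there: s:T, t:F, u:F. ✓
v: successors {v, y}; Diamond not (not p or not q) there: v:F, y:F. ✗
x: successors {t, y}; Diamond not (not p or not q) there: t:F, y:F. ✗
y: successors {u, y}; Diamond not (not p or not q) there: u:F, y:F. ✗
z: successors {s, u}; Diamond not (not p or not q) there: s:T, u:F. ✓
Satisfying worlds: {s, u, z}.

3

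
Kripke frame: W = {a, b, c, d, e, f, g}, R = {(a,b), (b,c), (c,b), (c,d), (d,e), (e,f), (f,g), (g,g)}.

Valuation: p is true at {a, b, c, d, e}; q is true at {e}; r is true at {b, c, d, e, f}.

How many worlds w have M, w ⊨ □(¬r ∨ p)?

a: successors {b}; ¬r ∨ p there: b:T. ✓
b: successors {c}; ¬r ∨ p there: c:T. ✓
c: successors {b, d}; ¬r ∨ p there: b:T, d:T. ✓
d: successors {e}; ¬r ∨ p there: e:T. ✓
e: successors {f}; ¬r ∨ p there: f:F. ✗
f: successors {g}; ¬r ∨ p there: g:T. ✓
g: successors {g}; ¬r ∨ p there: g:T. ✓
Satisfying worlds: {a, b, c, d, f, g}.

6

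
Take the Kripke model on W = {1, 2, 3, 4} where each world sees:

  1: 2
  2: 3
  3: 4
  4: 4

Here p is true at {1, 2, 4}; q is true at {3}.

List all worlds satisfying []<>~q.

{2, 3, 4}

1: successors {2}; <>~q there: 2:F. ✗
2: successors {3}; <>~q there: 3:T. ✓
3: successors {4}; <>~q there: 4:T. ✓
4: successors {4}; <>~q there: 4:T. ✓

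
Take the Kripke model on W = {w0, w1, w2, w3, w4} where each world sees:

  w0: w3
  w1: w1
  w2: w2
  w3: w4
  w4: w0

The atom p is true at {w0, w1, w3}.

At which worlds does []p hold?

w0: successors {w3}; p there: w3:T. ✓
w1: successors {w1}; p there: w1:T. ✓
w2: successors {w2}; p there: w2:F. ✗
w3: successors {w4}; p there: w4:F. ✗
w4: successors {w0}; p there: w0:T. ✓

{w0, w1, w4}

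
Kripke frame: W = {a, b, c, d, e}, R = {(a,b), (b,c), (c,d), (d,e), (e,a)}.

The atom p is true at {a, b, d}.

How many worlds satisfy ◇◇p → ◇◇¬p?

2

a: ◇◇p is F, ◇◇¬p is T. ✓
b: ◇◇p is T, ◇◇¬p is F. ✗
c: ◇◇p is F, ◇◇¬p is T. ✓
d: ◇◇p is T, ◇◇¬p is F. ✗
e: ◇◇p is T, ◇◇¬p is F. ✗
Satisfying worlds: {a, c}.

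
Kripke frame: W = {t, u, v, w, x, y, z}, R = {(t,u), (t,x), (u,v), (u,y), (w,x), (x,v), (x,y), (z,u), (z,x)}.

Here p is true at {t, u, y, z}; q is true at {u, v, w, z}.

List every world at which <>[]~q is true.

{u, x}

t: successors {u, x}; []~q there: u:F, x:F. ✗
u: successors {v, y}; []~q there: v:T, y:T. ✓
v: no successors, so <>[]~q fails. ✗
w: successors {x}; []~q there: x:F. ✗
x: successors {v, y}; []~q there: v:T, y:T. ✓
y: no successors, so <>[]~q fails. ✗
z: successors {u, x}; []~q there: u:F, x:F. ✗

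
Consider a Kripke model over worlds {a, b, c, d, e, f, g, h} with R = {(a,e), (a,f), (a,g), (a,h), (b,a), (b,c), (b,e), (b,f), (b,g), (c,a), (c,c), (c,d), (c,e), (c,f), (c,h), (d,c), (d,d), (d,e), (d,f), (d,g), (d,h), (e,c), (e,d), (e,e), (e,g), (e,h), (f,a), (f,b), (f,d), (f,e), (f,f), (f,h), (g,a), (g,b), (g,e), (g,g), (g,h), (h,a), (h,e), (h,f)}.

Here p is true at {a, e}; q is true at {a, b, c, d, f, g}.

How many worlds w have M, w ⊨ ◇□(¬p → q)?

6

a: successors {e, f, g, h}; □(¬p → q) there: e:F, f:F, g:F, h:T. ✓
b: successors {a, c, e, f, g}; □(¬p → q) there: a:F, c:F, e:F, f:F, g:F. ✗
c: successors {a, c, d, e, f, h}; □(¬p → q) there: a:F, c:F, d:F, e:F, f:F, h:T. ✓
d: successors {c, d, e, f, g, h}; □(¬p → q) there: c:F, d:F, e:F, f:F, g:F, h:T. ✓
e: successors {c, d, e, g, h}; □(¬p → q) there: c:F, d:F, e:F, g:F, h:T. ✓
f: successors {a, b, d, e, f, h}; □(¬p → q) there: a:F, b:T, d:F, e:F, f:F, h:T. ✓
g: successors {a, b, e, g, h}; □(¬p → q) there: a:F, b:T, e:F, g:F, h:T. ✓
h: successors {a, e, f}; □(¬p → q) there: a:F, e:F, f:F. ✗
Satisfying worlds: {a, c, d, e, f, g}.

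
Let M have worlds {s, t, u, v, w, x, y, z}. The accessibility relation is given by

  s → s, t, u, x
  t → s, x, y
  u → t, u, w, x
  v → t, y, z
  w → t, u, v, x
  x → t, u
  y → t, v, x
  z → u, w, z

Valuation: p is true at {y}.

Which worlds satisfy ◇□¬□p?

{s, t, u, v, w, x, y, z}

s: successors {s, t, u, x}; □¬□p there: s:T, t:T, u:T, x:T. ✓
t: successors {s, x, y}; □¬□p there: s:T, x:T, y:T. ✓
u: successors {t, u, w, x}; □¬□p there: t:T, u:T, w:T, x:T. ✓
v: successors {t, y, z}; □¬□p there: t:T, y:T, z:T. ✓
w: successors {t, u, v, x}; □¬□p there: t:T, u:T, v:T, x:T. ✓
x: successors {t, u}; □¬□p there: t:T, u:T. ✓
y: successors {t, v, x}; □¬□p there: t:T, v:T, x:T. ✓
z: successors {u, w, z}; □¬□p there: u:T, w:T, z:T. ✓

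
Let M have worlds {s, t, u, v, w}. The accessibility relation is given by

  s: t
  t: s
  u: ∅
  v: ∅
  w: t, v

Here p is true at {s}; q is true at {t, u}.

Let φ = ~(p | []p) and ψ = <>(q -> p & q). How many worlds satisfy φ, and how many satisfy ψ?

1 and 2

For ~(p | []p):
s: p | []p is T. ✗
t: p | []p is T. ✗
u: p | []p is T. ✗
v: p | []p is T. ✗
w: p | []p is F. ✓
— 1 world.
For <>(q -> p & q):
s: successors {t}; q -> p & q there: t:F. ✗
t: successors {s}; q -> p & q there: s:T. ✓
u: no successors, so <>(q -> p & q) fails. ✗
v: no successors, so <>(q -> p & q) fails. ✗
w: successors {t, v}; q -> p & q there: t:F, v:T. ✓
— 2 worlds.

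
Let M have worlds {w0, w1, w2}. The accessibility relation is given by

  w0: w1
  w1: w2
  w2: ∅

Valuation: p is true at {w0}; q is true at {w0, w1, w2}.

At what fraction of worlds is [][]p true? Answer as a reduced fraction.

2/3

w0: successors {w1}; []p there: w1:F. ✗
w1: successors {w2}; []p there: w2:T. ✓
w2: no successors, so [][]p holds vacuously. ✓
That's 2 of 3 worlds, so 2/3.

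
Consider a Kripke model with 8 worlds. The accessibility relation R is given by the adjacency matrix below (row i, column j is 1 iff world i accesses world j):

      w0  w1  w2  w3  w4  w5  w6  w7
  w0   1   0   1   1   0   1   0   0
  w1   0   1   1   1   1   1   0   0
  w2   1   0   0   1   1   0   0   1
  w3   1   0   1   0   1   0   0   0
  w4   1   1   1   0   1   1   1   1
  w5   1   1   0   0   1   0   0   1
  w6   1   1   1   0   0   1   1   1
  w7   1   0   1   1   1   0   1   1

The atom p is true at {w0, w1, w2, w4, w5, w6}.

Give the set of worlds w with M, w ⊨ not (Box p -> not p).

w0: Box p -> not p is T. ✗
w1: Box p -> not p is T. ✗
w2: Box p -> not p is T. ✗
w3: Box p -> not p is T. ✗
w4: Box p -> not p is T. ✗
w5: Box p -> not p is T. ✗
w6: Box p -> not p is T. ✗
w7: Box p -> not p is T. ✗

∅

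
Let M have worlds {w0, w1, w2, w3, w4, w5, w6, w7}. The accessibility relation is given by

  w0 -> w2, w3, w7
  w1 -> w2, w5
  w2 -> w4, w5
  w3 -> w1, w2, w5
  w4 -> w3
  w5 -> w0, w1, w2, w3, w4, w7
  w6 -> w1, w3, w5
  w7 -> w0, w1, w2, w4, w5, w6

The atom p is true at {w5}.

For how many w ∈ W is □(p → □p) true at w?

3

w0: successors {w2, w3, w7}; p → □p there: w2:T, w3:T, w7:T. ✓
w1: successors {w2, w5}; p → □p there: w2:T, w5:F. ✗
w2: successors {w4, w5}; p → □p there: w4:T, w5:F. ✗
w3: successors {w1, w2, w5}; p → □p there: w1:T, w2:T, w5:F. ✗
w4: successors {w3}; p → □p there: w3:T. ✓
w5: successors {w0, w1, w2, w3, w4, w7}; p → □p there: w0:T, w1:T, w2:T, w3:T, w4:T, w7:T. ✓
w6: successors {w1, w3, w5}; p → □p there: w1:T, w3:T, w5:F. ✗
w7: successors {w0, w1, w2, w4, w5, w6}; p → □p there: w0:T, w1:T, w2:T, w4:T, w5:F, w6:T. ✗
Satisfying worlds: {w0, w4, w5}.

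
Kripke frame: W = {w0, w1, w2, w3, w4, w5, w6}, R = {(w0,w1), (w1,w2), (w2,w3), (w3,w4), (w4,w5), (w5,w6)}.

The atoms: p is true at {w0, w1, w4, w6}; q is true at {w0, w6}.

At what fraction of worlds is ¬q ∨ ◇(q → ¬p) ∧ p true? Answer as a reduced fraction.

6/7

w0: ¬q is F, ◇(q → ¬p) ∧ p is T. ✓
w1: ¬q is T, ◇(q → ¬p) ∧ p is T. ✓
w2: ¬q is T, ◇(q → ¬p) ∧ p is F. ✓
w3: ¬q is T, ◇(q → ¬p) ∧ p is F. ✓
w4: ¬q is T, ◇(q → ¬p) ∧ p is T. ✓
w5: ¬q is T, ◇(q → ¬p) ∧ p is F. ✓
w6: ¬q is F, ◇(q → ¬p) ∧ p is F. ✗
That's 6 of 7 worlds, so 6/7.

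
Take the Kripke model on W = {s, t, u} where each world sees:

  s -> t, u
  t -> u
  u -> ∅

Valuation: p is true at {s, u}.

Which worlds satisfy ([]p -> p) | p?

s: []p -> p is T, p is T. ✓
t: []p -> p is F, p is F. ✗
u: []p -> p is T, p is T. ✓

{s, u}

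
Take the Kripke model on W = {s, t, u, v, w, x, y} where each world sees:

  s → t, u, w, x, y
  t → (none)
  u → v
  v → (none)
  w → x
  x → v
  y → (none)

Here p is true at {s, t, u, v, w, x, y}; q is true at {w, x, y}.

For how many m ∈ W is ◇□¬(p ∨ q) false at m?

s: successors {t, u, w, x, y}; □¬(p ∨ q) there: t:T, u:F, w:F, x:F, y:T. ✓
t: no successors, so ◇□¬(p ∨ q) fails. ✗
u: successors {v}; □¬(p ∨ q) there: v:T. ✓
v: no successors, so ◇□¬(p ∨ q) fails. ✗
w: successors {x}; □¬(p ∨ q) there: x:F. ✗
x: successors {v}; □¬(p ∨ q) there: v:T. ✓
y: no successors, so ◇□¬(p ∨ q) fails. ✗
Satisfying worlds: {s, u, x}.
So ◇□¬(p ∨ q) fails at the other 4 worlds.

4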